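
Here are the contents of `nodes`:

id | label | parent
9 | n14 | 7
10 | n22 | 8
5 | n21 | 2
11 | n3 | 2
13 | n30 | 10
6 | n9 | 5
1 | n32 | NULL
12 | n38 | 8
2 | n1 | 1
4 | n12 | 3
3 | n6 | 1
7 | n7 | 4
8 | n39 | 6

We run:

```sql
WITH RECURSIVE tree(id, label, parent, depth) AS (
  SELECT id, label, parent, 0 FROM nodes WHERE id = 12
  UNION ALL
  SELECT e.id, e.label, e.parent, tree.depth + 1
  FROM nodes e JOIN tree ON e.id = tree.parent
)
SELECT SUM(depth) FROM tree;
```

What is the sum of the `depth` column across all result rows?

15

Base: id=12 (n38), parent=8, depth 0.
Iteration 1: join on id=8 -> n39 (id 8, parent=6, depth 1).
Iteration 2: join on id=6 -> n9 (id 6, parent=5, depth 2).
Iteration 3: join on id=5 -> n21 (id 5, parent=2, depth 3).
Iteration 4: join on id=2 -> n1 (id 2, parent=1, depth 4).
Iteration 5: join on id=1 -> n32 (id 1, parent=NULL, depth 5).
Iteration 6: parent is NULL; no match; recursion stops.
SUM(depth) = 0 + 1 + 2 + 3 + 4 + 5 = 15.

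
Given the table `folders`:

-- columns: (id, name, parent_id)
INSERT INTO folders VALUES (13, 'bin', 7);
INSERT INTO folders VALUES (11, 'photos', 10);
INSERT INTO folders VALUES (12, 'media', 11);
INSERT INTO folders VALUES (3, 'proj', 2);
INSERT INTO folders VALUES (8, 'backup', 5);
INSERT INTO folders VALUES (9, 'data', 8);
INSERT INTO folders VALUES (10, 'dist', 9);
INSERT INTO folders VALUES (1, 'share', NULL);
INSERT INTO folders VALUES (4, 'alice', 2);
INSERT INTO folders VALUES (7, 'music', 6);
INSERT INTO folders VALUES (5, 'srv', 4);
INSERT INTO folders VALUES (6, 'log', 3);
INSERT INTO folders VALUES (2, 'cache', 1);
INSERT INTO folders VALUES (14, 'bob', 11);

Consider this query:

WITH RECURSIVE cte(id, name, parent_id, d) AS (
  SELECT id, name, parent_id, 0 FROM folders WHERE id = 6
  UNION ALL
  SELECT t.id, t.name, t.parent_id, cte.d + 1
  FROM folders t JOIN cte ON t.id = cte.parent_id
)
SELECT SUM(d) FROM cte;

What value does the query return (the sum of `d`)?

6

Base: id=6 (log), parent_id=3, d 0.
Iteration 1: join on id=3 -> proj (id 3, parent_id=2, d 1).
Iteration 2: join on id=2 -> cache (id 2, parent_id=1, d 2).
Iteration 3: join on id=1 -> share (id 1, parent_id=NULL, d 3).
Iteration 4: parent_id is NULL; no match; recursion stops.
SUM(d) = 0 + 1 + 2 + 3 = 6.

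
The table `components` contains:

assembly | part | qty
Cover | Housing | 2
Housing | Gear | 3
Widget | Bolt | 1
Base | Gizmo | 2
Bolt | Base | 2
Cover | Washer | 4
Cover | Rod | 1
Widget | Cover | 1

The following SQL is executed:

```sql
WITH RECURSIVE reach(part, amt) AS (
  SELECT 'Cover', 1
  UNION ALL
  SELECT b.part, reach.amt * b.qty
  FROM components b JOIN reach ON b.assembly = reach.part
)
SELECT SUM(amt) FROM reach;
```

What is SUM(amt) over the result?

Base: (Cover, amt=1).
Iteration 1: components of {Cover} -> Housing = 1*2 = 2, Rod = 1*1 = 1, Washer = 1*4 = 4.
Iteration 2: components of {Housing,Rod,Washer} -> Gear = 2*3 = 6.
Iteration 3: no further components; recursion stops.
SUM(amt) = 1 + 1 + 2 + 4 + 6 = 14.

14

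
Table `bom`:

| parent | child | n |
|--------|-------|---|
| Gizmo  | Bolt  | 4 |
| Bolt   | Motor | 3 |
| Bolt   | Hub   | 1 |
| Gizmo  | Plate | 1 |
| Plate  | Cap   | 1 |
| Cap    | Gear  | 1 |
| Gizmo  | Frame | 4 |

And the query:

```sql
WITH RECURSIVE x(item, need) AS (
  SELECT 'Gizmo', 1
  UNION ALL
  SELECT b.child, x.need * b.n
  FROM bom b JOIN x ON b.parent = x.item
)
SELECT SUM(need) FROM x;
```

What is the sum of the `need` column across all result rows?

28

Base: (Gizmo, need=1).
Iteration 1: components of {Gizmo} -> Bolt = 1*4 = 4, Frame = 1*4 = 4, Plate = 1*1 = 1.
Iteration 2: components of {Bolt,Frame,Plate} -> Cap = 1*1 = 1, Hub = 4*1 = 4, Motor = 4*3 = 12.
Iteration 3: components of {Cap,Hub,Motor} -> Gear = 1*1 = 1.
Iteration 4: no further components; recursion stops.
SUM(need) = 1 + 4 + 1 + 4 + 12 + 4 + 1 + 1 = 28.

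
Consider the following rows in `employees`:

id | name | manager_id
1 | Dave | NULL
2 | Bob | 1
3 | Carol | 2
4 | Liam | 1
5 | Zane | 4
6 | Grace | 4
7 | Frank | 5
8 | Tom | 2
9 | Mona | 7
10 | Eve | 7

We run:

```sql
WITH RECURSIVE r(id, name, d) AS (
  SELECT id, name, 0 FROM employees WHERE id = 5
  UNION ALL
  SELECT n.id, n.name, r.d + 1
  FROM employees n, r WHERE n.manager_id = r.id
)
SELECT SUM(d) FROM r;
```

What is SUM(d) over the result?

Base: id=5 (Zane) at d 0.
Iteration 1: rows with manager_id in {5} -> Frank (id 7, d 1).
Iteration 2: rows with manager_id in {7} -> Mona (id 9, d 2), Eve (id 10, d 2).
Iteration 3: no rows with manager_id in {9,10}; recursion stops.
SUM(d) = 0 + 1 + 2 + 2 = 5.

5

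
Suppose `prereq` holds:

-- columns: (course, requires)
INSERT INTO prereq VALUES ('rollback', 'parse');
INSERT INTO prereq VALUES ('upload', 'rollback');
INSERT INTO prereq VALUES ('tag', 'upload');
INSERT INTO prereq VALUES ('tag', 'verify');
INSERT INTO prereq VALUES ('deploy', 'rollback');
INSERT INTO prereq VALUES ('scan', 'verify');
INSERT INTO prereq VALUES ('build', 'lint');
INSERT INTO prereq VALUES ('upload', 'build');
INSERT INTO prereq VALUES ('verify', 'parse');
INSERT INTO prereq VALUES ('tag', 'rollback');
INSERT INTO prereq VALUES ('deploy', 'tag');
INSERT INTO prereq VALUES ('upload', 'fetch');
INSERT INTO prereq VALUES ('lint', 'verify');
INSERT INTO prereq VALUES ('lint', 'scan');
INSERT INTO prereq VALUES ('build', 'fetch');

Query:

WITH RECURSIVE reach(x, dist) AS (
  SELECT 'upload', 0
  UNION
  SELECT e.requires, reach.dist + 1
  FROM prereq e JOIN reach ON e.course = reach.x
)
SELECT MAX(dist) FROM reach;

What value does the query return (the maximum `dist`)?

Base: (upload, dist=0).
Iteration 1: edges from {upload} -> (build, dist=1), (fetch, dist=1), (rollback, dist=1).
Iteration 2: edges from {build,fetch,rollback} -> (fetch, dist=2), (lint, dist=2), (parse, dist=2).
Iteration 3: edges from {fetch,lint,parse} -> (scan, dist=3), (verify, dist=3).
Iteration 4: edges from {scan,verify} -> (parse, dist=4), (verify, dist=4).
Iteration 5: edges from {parse,verify} -> (parse, dist=5).
Iteration 6: no outgoing edges from {parse}; recursion stops.
dist values: 0, 1, 1, 1, 2, 2, 2, 3, 3, 4, 4, 5; the maximum is 5.

5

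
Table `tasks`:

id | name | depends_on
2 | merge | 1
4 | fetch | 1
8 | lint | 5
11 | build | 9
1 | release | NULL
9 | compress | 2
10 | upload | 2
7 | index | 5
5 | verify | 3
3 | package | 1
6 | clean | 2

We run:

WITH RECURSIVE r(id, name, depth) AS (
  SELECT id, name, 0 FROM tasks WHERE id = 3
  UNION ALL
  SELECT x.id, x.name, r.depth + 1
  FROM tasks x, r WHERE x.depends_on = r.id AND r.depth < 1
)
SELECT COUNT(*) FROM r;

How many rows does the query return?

2

Base: id=3 (package) at depth 0.
Iteration 1: rows with depends_on in {3} -> verify (id 5, depth 1).
Iteration 2: depth < 1 fails for all current rows; recursion stops.
Total rows emitted: 2.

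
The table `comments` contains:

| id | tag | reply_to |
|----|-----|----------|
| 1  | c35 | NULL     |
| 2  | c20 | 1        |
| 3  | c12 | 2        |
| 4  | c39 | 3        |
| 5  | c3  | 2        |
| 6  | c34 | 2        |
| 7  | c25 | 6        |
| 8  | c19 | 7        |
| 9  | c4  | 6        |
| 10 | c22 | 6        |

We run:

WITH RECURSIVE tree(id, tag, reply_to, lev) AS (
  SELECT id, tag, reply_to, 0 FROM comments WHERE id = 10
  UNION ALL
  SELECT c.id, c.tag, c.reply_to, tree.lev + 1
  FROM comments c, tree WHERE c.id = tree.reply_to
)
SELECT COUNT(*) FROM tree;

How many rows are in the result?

Base: id=10 (c22), reply_to=6, lev 0.
Iteration 1: join on id=6 -> c34 (id 6, reply_to=2, lev 1).
Iteration 2: join on id=2 -> c20 (id 2, reply_to=1, lev 2).
Iteration 3: join on id=1 -> c35 (id 1, reply_to=NULL, lev 3).
Iteration 4: reply_to is NULL; no match; recursion stops.
Total rows emitted: 4.

4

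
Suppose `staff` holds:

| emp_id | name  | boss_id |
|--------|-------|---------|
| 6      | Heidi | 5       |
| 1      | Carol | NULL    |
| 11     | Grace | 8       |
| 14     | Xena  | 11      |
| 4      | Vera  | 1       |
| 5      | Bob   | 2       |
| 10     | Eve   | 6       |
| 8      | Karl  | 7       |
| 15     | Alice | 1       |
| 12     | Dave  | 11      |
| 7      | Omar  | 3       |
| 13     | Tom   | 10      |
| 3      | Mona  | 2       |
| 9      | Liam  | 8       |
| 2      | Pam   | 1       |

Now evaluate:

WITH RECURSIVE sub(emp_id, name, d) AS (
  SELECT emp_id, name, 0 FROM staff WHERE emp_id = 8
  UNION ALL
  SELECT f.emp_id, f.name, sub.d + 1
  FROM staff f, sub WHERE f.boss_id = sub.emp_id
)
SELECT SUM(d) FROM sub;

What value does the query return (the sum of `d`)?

6

Base: emp_id=8 (Karl) at d 0.
Iteration 1: rows with boss_id in {8} -> Liam (id 9, d 1), Grace (id 11, d 1).
Iteration 2: rows with boss_id in {9,11} -> Dave (id 12, d 2), Xena (id 14, d 2).
Iteration 3: no rows with boss_id in {12,14}; recursion stops.
SUM(d) = 0 + 1 + 1 + 2 + 2 = 6.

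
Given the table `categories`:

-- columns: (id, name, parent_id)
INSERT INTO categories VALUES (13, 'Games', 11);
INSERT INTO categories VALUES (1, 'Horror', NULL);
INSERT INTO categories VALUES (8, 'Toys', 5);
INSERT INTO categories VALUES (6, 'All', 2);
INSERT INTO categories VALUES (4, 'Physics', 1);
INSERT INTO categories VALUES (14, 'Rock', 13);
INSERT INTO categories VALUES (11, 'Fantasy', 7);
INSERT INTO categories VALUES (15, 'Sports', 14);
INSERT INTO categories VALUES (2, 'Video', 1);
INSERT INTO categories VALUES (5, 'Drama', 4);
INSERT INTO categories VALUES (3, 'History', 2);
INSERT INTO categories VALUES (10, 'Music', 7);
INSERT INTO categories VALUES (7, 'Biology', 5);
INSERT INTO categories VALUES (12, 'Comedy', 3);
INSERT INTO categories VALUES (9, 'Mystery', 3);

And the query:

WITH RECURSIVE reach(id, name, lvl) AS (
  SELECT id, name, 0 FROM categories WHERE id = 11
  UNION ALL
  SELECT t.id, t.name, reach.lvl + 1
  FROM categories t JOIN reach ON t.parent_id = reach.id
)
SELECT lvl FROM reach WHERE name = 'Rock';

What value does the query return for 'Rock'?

2

Base: id=11 (Fantasy) at lvl 0.
Iteration 1: rows with parent_id in {11} -> Games (id 13, lvl 1).
Iteration 2: rows with parent_id in {13} -> Rock (id 14, lvl 2).
Iteration 3: rows with parent_id in {14} -> Sports (id 15, lvl 3).
Iteration 4: no rows with parent_id in {15}; recursion stops.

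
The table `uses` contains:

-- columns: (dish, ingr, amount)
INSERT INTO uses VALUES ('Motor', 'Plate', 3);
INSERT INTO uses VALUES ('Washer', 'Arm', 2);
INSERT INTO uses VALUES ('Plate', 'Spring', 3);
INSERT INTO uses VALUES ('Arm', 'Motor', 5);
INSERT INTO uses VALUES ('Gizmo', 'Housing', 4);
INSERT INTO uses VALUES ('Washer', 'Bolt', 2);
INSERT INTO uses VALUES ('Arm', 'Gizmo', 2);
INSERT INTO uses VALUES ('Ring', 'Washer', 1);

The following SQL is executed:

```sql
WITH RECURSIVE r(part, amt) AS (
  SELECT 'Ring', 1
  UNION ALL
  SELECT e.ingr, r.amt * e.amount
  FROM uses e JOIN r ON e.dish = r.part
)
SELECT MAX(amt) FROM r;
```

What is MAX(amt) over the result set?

Base: (Ring, amt=1).
Iteration 1: components of {Ring} -> Washer = 1*1 = 1.
Iteration 2: components of {Washer} -> Arm = 1*2 = 2, Bolt = 1*2 = 2.
Iteration 3: components of {Arm,Bolt} -> Gizmo = 2*2 = 4, Motor = 2*5 = 10.
Iteration 4: components of {Gizmo,Motor} -> Housing = 4*4 = 16, Plate = 10*3 = 30.
Iteration 5: components of {Housing,Plate} -> Spring = 30*3 = 90.
Iteration 6: no further components; recursion stops.
amt values: 1, 1, 2, 2, 10, 4, 30, 16, 90; the maximum is 90.

90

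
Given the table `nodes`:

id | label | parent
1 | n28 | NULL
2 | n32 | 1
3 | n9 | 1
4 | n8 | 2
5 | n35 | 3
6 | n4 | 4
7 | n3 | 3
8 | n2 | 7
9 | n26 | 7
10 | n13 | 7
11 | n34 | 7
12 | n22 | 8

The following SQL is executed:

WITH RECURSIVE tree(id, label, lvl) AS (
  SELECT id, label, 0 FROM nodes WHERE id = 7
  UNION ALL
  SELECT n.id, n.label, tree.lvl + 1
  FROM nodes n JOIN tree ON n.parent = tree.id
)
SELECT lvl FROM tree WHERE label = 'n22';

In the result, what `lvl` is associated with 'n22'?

Base: id=7 (n3) at lvl 0.
Iteration 1: rows with parent in {7} -> n2 (id 8, lvl 1), n26 (id 9, lvl 1), n13 (id 10, lvl 1), n34 (id 11, lvl 1).
Iteration 2: rows with parent in {8,9,10,11} -> n22 (id 12, lvl 2).
Iteration 3: no rows with parent in {12}; recursion stops.

2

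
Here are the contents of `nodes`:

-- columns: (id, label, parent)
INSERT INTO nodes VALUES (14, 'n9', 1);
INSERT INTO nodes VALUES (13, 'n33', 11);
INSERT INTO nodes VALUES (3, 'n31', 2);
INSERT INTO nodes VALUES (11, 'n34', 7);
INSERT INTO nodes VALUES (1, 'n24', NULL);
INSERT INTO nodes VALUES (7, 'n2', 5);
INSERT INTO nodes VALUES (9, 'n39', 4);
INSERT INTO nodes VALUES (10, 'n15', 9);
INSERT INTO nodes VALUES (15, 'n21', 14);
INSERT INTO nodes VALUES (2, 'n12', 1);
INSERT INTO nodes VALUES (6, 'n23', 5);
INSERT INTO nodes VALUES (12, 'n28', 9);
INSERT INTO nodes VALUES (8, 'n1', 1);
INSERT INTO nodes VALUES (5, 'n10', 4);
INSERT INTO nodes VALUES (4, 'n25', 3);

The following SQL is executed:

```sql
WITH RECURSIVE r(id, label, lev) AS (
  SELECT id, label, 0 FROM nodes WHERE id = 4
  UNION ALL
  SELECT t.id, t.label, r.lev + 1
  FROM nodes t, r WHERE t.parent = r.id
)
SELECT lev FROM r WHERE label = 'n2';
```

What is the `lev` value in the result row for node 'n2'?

Base: id=4 (n25) at lev 0.
Iteration 1: rows with parent in {4} -> n10 (id 5, lev 1), n39 (id 9, lev 1).
Iteration 2: rows with parent in {5,9} -> n23 (id 6, lev 2), n2 (id 7, lev 2), n15 (id 10, lev 2), n28 (id 12, lev 2).
Iteration 3: rows with parent in {6,7,10,12} -> n34 (id 11, lev 3).
Iteration 4: rows with parent in {11} -> n33 (id 13, lev 4).
Iteration 5: no rows with parent in {13}; recursion stops.

2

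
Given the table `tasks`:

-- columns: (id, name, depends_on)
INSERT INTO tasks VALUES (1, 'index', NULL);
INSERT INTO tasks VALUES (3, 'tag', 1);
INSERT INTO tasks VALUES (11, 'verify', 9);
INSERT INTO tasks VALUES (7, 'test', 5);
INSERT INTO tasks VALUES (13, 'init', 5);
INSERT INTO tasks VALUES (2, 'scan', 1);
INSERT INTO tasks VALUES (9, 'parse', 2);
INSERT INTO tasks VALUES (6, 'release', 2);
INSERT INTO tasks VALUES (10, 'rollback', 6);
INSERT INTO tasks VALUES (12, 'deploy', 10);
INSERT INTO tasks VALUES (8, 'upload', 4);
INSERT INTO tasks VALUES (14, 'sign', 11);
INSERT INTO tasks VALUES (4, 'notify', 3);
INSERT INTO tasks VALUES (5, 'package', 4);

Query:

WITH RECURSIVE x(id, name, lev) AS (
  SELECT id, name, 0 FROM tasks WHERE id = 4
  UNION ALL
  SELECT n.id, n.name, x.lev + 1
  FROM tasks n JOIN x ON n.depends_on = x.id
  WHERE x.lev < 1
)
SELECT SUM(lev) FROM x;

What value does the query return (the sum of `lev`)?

Base: id=4 (notify) at lev 0.
Iteration 1: rows with depends_on in {4} -> package (id 5, lev 1), upload (id 8, lev 1).
Iteration 2: lev < 1 fails for all current rows; recursion stops.
SUM(lev) = 0 + 1 + 1 = 2.

2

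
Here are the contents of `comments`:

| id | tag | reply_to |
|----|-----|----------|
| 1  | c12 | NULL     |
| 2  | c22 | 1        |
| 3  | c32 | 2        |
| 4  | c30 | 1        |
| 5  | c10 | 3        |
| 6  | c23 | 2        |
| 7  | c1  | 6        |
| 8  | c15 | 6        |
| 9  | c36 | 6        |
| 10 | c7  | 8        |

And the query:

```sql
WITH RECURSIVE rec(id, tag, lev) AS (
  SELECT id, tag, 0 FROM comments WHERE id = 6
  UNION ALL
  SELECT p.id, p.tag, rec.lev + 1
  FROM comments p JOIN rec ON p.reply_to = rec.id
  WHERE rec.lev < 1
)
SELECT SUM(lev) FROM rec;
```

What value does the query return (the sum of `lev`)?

3

Base: id=6 (c23) at lev 0.
Iteration 1: rows with reply_to in {6} -> c1 (id 7, lev 1), c15 (id 8, lev 1), c36 (id 9, lev 1).
Iteration 2: lev < 1 fails for all current rows; recursion stops.
SUM(lev) = 0 + 1 + 1 + 1 = 3.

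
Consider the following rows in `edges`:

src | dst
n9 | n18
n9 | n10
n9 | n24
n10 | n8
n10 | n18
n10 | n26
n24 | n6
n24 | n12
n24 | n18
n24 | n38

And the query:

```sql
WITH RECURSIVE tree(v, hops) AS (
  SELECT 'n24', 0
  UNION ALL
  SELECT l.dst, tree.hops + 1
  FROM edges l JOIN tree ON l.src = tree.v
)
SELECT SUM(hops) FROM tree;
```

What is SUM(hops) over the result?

4

Base: (n24, hops=0).
Iteration 1: edges from {n24} -> (n12, hops=1), (n18, hops=1), (n38, hops=1), (n6, hops=1).
Iteration 2: no outgoing edges from {n12,n18,n38,n6}; recursion stops.
SUM(hops) = 0 + 1 + 1 + 1 + 1 = 4.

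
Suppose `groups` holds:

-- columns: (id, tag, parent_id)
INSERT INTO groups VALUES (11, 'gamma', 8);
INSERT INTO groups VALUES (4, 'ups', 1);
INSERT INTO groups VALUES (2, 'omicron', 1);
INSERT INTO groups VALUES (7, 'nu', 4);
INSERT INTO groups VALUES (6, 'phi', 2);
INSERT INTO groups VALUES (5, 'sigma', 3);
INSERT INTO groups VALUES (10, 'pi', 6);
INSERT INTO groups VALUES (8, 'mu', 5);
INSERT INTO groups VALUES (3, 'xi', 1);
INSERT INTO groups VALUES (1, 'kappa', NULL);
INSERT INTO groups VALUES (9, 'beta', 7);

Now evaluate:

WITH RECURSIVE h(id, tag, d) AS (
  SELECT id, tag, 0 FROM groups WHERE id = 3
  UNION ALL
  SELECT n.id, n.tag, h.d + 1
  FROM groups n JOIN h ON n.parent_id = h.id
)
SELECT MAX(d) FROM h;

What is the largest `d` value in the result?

3

Base: id=3 (xi) at d 0.
Iteration 1: rows with parent_id in {3} -> sigma (id 5, d 1).
Iteration 2: rows with parent_id in {5} -> mu (id 8, d 2).
Iteration 3: rows with parent_id in {8} -> gamma (id 11, d 3).
Iteration 4: no rows with parent_id in {11}; recursion stops.
d values: 0, 1, 2, 3; the maximum is 3.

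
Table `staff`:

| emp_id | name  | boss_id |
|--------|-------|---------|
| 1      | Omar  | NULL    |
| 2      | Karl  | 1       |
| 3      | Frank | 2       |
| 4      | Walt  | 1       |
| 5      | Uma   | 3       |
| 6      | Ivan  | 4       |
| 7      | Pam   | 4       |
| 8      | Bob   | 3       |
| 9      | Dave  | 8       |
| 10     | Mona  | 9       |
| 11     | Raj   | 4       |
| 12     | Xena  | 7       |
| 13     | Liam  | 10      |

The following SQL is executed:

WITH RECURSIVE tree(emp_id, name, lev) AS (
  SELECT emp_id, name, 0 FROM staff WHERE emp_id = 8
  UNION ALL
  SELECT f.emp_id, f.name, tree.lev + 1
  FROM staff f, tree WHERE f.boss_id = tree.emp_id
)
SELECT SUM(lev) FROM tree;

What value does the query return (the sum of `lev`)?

Base: emp_id=8 (Bob) at lev 0.
Iteration 1: rows with boss_id in {8} -> Dave (id 9, lev 1).
Iteration 2: rows with boss_id in {9} -> Mona (id 10, lev 2).
Iteration 3: rows with boss_id in {10} -> Liam (id 13, lev 3).
Iteration 4: no rows with boss_id in {13}; recursion stops.
SUM(lev) = 0 + 1 + 2 + 3 = 6.

6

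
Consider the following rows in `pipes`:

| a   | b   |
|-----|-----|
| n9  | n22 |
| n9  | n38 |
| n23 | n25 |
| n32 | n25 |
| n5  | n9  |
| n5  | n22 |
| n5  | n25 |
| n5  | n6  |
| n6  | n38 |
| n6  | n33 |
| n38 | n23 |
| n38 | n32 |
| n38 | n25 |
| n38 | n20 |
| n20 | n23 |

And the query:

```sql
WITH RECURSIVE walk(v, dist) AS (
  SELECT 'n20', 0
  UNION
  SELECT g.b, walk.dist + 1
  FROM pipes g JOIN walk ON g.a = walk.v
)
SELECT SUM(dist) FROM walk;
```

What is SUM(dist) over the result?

3

Base: (n20, dist=0).
Iteration 1: edges from {n20} -> (n23, dist=1).
Iteration 2: edges from {n23} -> (n25, dist=2).
Iteration 3: no outgoing edges from {n25}; recursion stops.
SUM(dist) = 0 + 1 + 2 = 3.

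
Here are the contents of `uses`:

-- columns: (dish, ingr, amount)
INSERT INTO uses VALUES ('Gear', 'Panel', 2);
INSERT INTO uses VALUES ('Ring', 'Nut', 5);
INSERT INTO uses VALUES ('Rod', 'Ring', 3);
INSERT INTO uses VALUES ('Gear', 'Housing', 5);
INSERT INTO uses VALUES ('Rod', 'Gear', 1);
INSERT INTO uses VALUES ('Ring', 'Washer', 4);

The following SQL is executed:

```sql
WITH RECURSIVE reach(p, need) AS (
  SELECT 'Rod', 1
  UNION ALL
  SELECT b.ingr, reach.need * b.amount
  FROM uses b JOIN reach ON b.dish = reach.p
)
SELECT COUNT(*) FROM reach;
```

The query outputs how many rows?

Base: (Rod, need=1).
Iteration 1: components of {Rod} -> Gear = 1*1 = 1, Ring = 1*3 = 3.
Iteration 2: components of {Gear,Ring} -> Housing = 1*5 = 5, Nut = 3*5 = 15, Panel = 1*2 = 2, Washer = 3*4 = 12.
Iteration 3: no further components; recursion stops.
Total rows emitted: 7.

7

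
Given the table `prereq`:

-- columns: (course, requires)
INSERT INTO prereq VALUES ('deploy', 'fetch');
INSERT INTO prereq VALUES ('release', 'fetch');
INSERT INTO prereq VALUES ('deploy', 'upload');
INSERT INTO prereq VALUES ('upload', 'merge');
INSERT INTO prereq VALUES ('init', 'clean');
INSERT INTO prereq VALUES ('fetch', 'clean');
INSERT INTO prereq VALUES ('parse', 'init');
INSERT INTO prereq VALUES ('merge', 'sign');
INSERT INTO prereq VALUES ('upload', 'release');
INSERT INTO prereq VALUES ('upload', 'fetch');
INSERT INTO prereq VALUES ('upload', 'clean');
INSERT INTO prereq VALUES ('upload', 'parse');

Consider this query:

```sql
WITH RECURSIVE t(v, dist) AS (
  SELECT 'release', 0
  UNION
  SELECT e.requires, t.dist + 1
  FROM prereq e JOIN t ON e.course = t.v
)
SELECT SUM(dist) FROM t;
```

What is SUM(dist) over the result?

3

Base: (release, dist=0).
Iteration 1: edges from {release} -> (fetch, dist=1).
Iteration 2: edges from {fetch} -> (clean, dist=2).
Iteration 3: no outgoing edges from {clean}; recursion stops.
SUM(dist) = 0 + 1 + 2 = 3.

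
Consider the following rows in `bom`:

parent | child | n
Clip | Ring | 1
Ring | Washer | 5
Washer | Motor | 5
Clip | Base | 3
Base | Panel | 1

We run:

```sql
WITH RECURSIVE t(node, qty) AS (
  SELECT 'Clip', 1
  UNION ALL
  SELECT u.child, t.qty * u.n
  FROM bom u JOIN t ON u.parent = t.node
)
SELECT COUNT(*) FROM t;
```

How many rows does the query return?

Base: (Clip, qty=1).
Iteration 1: components of {Clip} -> Base = 1*3 = 3, Ring = 1*1 = 1.
Iteration 2: components of {Base,Ring} -> Panel = 3*1 = 3, Washer = 1*5 = 5.
Iteration 3: components of {Panel,Washer} -> Motor = 5*5 = 25.
Iteration 4: no further components; recursion stops.
Total rows emitted: 6.

6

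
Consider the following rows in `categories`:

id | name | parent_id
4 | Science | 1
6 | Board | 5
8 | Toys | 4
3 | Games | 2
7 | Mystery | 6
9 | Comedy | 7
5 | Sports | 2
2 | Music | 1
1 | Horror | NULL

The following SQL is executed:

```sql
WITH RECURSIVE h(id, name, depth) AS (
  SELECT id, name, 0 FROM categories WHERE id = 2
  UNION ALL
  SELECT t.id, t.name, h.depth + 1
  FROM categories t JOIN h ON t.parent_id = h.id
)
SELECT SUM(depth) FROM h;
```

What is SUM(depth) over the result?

11

Base: id=2 (Music) at depth 0.
Iteration 1: rows with parent_id in {2} -> Games (id 3, depth 1), Sports (id 5, depth 1).
Iteration 2: rows with parent_id in {3,5} -> Board (id 6, depth 2).
Iteration 3: rows with parent_id in {6} -> Mystery (id 7, depth 3).
Iteration 4: rows with parent_id in {7} -> Comedy (id 9, depth 4).
Iteration 5: no rows with parent_id in {9}; recursion stops.
SUM(depth) = 0 + 1 + 1 + 2 + 3 + 4 = 11.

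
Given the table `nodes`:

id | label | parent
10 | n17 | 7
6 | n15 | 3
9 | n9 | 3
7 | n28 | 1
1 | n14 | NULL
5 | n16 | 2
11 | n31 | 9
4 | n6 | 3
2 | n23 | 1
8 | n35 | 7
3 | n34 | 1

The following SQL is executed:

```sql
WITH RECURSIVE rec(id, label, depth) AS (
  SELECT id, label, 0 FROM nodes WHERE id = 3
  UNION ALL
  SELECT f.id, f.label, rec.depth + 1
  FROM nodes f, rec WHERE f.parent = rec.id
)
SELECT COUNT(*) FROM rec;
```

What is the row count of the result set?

5

Base: id=3 (n34) at depth 0.
Iteration 1: rows with parent in {3} -> n6 (id 4, depth 1), n15 (id 6, depth 1), n9 (id 9, depth 1).
Iteration 2: rows with parent in {4,6,9} -> n31 (id 11, depth 2).
Iteration 3: no rows with parent in {11}; recursion stops.
Total rows emitted: 5.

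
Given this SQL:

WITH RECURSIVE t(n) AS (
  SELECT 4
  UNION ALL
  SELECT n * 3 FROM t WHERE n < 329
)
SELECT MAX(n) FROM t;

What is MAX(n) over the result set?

Base: n=4.
Iteration 1: 4 < 329 holds -> n = 4 * 3 = 12.
Iteration 2: 12 < 329 holds -> n = 12 * 3 = 36.
Iteration 3: 36 < 329 holds -> n = 36 * 3 = 108.
Iteration 4: 108 < 329 holds -> n = 108 * 3 = 324.
Iteration 5: 324 < 329 holds -> n = 324 * 3 = 972.
Iteration 6: 972 < 329 fails; recursion stops.
n values: 4, 12, 36, 108, 324, 972; the maximum is 972.

972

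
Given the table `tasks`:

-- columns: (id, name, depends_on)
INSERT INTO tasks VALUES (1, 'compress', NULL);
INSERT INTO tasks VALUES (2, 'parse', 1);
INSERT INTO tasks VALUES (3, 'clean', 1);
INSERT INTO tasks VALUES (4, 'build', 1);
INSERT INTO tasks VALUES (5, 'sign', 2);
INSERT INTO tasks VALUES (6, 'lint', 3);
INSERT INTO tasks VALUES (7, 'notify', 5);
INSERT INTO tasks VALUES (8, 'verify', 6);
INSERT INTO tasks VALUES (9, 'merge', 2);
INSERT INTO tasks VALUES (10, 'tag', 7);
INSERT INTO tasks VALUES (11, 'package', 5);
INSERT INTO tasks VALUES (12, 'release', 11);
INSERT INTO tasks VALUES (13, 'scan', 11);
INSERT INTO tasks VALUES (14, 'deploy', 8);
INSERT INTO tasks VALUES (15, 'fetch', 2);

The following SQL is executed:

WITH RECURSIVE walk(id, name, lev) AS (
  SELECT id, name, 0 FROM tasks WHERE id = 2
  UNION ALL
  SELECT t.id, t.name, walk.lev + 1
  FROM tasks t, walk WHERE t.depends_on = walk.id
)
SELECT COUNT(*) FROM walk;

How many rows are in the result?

9

Base: id=2 (parse) at lev 0.
Iteration 1: rows with depends_on in {2} -> sign (id 5, lev 1), merge (id 9, lev 1), fetch (id 15, lev 1).
Iteration 2: rows with depends_on in {5,9,15} -> notify (id 7, lev 2), package (id 11, lev 2).
Iteration 3: rows with depends_on in {7,11} -> tag (id 10, lev 3), release (id 12, lev 3), scan (id 13, lev 3).
Iteration 4: no rows with depends_on in {10,12,13}; recursion stops.
Total rows emitted: 9.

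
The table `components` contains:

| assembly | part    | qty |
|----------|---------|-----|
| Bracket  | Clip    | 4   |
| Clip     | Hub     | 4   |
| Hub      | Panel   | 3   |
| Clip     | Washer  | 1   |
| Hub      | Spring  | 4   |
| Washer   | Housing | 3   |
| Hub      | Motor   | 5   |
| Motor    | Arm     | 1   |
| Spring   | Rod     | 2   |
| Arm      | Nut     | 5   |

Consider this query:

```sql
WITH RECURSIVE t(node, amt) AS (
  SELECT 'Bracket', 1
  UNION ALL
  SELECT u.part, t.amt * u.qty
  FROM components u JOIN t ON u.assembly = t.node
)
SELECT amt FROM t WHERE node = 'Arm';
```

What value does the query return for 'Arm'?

Base: (Bracket, amt=1).
Iteration 1: components of {Bracket} -> Clip = 1*4 = 4.
Iteration 2: components of {Clip} -> Hub = 4*4 = 16, Washer = 4*1 = 4.
Iteration 3: components of {Hub,Washer} -> Housing = 4*3 = 12, Motor = 16*5 = 80, Panel = 16*3 = 48, Spring = 16*4 = 64.
Iteration 4: components of {Housing,Motor,Panel,Spring} -> Arm = 80*1 = 80, Rod = 64*2 = 128.
Iteration 5: components of {Arm,Rod} -> Nut = 80*5 = 400.
Iteration 6: no further components; recursion stops.

80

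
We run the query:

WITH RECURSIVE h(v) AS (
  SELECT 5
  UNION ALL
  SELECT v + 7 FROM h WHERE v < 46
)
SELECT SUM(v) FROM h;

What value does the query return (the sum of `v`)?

Base: v=5.
Iteration 1: 5 < 46 holds -> v = 5 + 7 = 12.
Iteration 2: 12 < 46 holds -> v = 12 + 7 = 19.
Iteration 3: 19 < 46 holds -> v = 19 + 7 = 26.
Iteration 4: 26 < 46 holds -> v = 26 + 7 = 33.
Iteration 5: 33 < 46 holds -> v = 33 + 7 = 40.
Iteration 6: 40 < 46 holds -> v = 40 + 7 = 47.
Iteration 7: 47 < 46 fails; recursion stops.
SUM(v) = 5 + 12 + 19 + 26 + 33 + 40 + 47 = 182.

182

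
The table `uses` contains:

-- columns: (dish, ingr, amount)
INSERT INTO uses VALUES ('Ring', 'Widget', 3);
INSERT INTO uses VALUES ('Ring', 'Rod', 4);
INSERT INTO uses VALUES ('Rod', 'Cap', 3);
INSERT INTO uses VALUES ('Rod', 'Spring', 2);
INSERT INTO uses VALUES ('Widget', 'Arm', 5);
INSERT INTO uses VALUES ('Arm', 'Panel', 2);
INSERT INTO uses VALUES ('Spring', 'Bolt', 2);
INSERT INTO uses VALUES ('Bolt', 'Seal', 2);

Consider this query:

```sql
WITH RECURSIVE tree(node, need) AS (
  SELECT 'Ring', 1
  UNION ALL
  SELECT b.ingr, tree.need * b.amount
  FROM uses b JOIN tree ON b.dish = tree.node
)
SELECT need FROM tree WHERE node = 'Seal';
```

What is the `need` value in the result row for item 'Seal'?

Base: (Ring, need=1).
Iteration 1: components of {Ring} -> Rod = 1*4 = 4, Widget = 1*3 = 3.
Iteration 2: components of {Rod,Widget} -> Arm = 3*5 = 15, Cap = 4*3 = 12, Spring = 4*2 = 8.
Iteration 3: components of {Arm,Cap,Spring} -> Bolt = 8*2 = 16, Panel = 15*2 = 30.
Iteration 4: components of {Bolt,Panel} -> Seal = 16*2 = 32.
Iteration 5: no further components; recursion stops.

32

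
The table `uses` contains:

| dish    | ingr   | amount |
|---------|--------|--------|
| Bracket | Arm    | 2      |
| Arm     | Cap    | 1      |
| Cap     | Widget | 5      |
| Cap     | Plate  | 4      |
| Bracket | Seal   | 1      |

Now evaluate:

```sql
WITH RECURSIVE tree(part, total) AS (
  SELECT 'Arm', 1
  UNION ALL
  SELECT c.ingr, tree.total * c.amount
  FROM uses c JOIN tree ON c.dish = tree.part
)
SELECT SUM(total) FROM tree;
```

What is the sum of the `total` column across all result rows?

Base: (Arm, total=1).
Iteration 1: components of {Arm} -> Cap = 1*1 = 1.
Iteration 2: components of {Cap} -> Plate = 1*4 = 4, Widget = 1*5 = 5.
Iteration 3: no further components; recursion stops.
SUM(total) = 1 + 1 + 5 + 4 = 11.

11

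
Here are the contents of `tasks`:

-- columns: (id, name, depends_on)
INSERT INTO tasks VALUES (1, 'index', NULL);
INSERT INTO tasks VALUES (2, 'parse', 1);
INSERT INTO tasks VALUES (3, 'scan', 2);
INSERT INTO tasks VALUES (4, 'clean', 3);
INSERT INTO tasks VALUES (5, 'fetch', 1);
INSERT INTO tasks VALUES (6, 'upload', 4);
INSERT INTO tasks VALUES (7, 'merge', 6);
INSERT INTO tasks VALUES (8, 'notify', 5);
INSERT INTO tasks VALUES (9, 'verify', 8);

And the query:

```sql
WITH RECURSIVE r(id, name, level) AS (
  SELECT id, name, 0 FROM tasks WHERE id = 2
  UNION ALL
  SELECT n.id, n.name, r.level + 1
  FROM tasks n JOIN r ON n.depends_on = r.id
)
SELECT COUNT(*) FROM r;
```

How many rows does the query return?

5

Base: id=2 (parse) at level 0.
Iteration 1: rows with depends_on in {2} -> scan (id 3, level 1).
Iteration 2: rows with depends_on in {3} -> clean (id 4, level 2).
Iteration 3: rows with depends_on in {4} -> upload (id 6, level 3).
Iteration 4: rows with depends_on in {6} -> merge (id 7, level 4).
Iteration 5: no rows with depends_on in {7}; recursion stops.
Total rows emitted: 5.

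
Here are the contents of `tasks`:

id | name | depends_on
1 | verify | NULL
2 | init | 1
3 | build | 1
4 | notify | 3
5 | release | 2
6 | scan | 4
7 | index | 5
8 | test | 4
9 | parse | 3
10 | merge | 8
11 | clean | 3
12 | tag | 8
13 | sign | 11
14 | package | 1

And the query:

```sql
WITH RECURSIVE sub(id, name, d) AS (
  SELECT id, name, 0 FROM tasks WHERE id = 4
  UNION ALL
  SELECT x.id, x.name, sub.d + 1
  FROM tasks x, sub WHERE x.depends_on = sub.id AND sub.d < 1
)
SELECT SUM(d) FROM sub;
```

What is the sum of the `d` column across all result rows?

Base: id=4 (notify) at d 0.
Iteration 1: rows with depends_on in {4} -> scan (id 6, d 1), test (id 8, d 1).
Iteration 2: d < 1 fails for all current rows; recursion stops.
SUM(d) = 0 + 1 + 1 = 2.

2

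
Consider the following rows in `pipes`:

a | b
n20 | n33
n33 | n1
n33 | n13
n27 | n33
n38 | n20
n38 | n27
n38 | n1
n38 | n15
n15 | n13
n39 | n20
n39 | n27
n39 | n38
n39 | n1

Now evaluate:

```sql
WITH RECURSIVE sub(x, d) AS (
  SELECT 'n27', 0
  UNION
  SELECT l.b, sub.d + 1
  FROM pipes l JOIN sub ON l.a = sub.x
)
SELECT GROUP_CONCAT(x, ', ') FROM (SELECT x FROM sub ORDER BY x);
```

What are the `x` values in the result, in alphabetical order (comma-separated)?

n1, n13, n27, n33

Base: (n27, d=0).
Iteration 1: edges from {n27} -> (n33, d=1).
Iteration 2: edges from {n33} -> (n1, d=2), (n13, d=2).
Iteration 3: no outgoing edges from {n1,n13}; recursion stops.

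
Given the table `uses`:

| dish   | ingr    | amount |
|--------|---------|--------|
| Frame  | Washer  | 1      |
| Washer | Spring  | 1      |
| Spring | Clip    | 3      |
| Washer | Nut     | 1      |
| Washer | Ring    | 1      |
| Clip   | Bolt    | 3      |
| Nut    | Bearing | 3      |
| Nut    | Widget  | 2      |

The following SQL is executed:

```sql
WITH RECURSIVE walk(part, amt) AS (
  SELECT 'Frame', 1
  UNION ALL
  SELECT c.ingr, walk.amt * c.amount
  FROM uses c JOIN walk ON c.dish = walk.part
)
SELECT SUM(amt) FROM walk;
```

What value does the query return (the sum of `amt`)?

Base: (Frame, amt=1).
Iteration 1: components of {Frame} -> Washer = 1*1 = 1.
Iteration 2: components of {Washer} -> Nut = 1*1 = 1, Ring = 1*1 = 1, Spring = 1*1 = 1.
Iteration 3: components of {Nut,Ring,Spring} -> Bearing = 1*3 = 3, Clip = 1*3 = 3, Widget = 1*2 = 2.
Iteration 4: components of {Bearing,Clip,Widget} -> Bolt = 3*3 = 9.
Iteration 5: no further components; recursion stops.
SUM(amt) = 1 + 1 + 1 + 1 + 1 + 3 + 3 + 2 + 9 = 22.

22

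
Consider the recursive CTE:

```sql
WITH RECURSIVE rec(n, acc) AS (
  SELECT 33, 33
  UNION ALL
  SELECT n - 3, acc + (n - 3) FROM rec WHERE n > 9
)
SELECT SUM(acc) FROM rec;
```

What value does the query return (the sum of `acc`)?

Base: n=33, acc=33.
Iteration 1: 33 > 9 holds -> n = 33 - 3 = 30, acc = 33 + 30 = 63.
Iteration 2: 30 > 9 holds -> n = 30 - 3 = 27, acc = 63 + 27 = 90.
Iteration 3: 27 > 9 holds -> n = 27 - 3 = 24, acc = 90 + 24 = 114.
Iteration 4: 24 > 9 holds -> n = 24 - 3 = 21, acc = 114 + 21 = 135.
Iteration 5: 21 > 9 holds -> n = 21 - 3 = 18, acc = 135 + 18 = 153.
Iteration 6: 18 > 9 holds -> n = 18 - 3 = 15, acc = 153 + 15 = 168.
Iteration 7: 15 > 9 holds -> n = 15 - 3 = 12, acc = 168 + 12 = 180.
Iteration 8: 12 > 9 holds -> n = 12 - 3 = 9, acc = 180 + 9 = 189.
Iteration 9: 9 > 9 fails; recursion stops.
SUM(acc) = 33 + 63 + 90 + 114 + 135 + 153 + 168 + 180 + 189 = 1125.

1125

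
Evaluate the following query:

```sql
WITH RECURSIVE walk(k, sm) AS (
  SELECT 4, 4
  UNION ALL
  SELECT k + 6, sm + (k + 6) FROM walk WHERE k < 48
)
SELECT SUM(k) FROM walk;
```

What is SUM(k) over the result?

252

Base: k=4, sm=4.
Iteration 1: 4 < 48 holds -> k = 4 + 6 = 10, sm = 4 + 10 = 14.
Iteration 2: 10 < 48 holds -> k = 10 + 6 = 16, sm = 14 + 16 = 30.
Iteration 3: 16 < 48 holds -> k = 16 + 6 = 22, sm = 30 + 22 = 52.
Iteration 4: 22 < 48 holds -> k = 22 + 6 = 28, sm = 52 + 28 = 80.
Iteration 5: 28 < 48 holds -> k = 28 + 6 = 34, sm = 80 + 34 = 114.
Iteration 6: 34 < 48 holds -> k = 34 + 6 = 40, sm = 114 + 40 = 154.
Iteration 7: 40 < 48 holds -> k = 40 + 6 = 46, sm = 154 + 46 = 200.
Iteration 8: 46 < 48 holds -> k = 46 + 6 = 52, sm = 200 + 52 = 252.
Iteration 9: 52 < 48 fails; recursion stops.
SUM(k) = 4 + 10 + 16 + 22 + 28 + 34 + 40 + 46 + 52 = 252.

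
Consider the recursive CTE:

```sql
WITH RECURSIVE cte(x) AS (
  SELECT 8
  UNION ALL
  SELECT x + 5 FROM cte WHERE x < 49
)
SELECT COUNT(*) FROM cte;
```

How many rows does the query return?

Base: x=8.
Iteration 1: 8 < 49 holds -> x = 8 + 5 = 13.
Iteration 2: 13 < 49 holds -> x = 13 + 5 = 18.
Iteration 3: 18 < 49 holds -> x = 18 + 5 = 23.
Iteration 4: 23 < 49 holds -> x = 23 + 5 = 28.
Iteration 5: 28 < 49 holds -> x = 28 + 5 = 33.
Iteration 6: 33 < 49 holds -> x = 33 + 5 = 38.
Iteration 7: 38 < 49 holds -> x = 38 + 5 = 43.
Iteration 8: 43 < 49 holds -> x = 43 + 5 = 48.
Iteration 9: 48 < 49 holds -> x = 48 + 5 = 53.
Iteration 10: 53 < 49 fails; recursion stops.
Total rows emitted: 10.

10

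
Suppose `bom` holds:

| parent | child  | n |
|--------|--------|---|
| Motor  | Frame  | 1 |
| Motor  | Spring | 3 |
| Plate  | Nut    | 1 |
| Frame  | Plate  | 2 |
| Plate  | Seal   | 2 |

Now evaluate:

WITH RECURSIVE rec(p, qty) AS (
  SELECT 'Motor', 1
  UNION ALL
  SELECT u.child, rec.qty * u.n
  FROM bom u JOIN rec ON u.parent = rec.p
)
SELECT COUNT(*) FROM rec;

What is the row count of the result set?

Base: (Motor, qty=1).
Iteration 1: components of {Motor} -> Frame = 1*1 = 1, Spring = 1*3 = 3.
Iteration 2: components of {Frame,Spring} -> Plate = 1*2 = 2.
Iteration 3: components of {Plate} -> Nut = 2*1 = 2, Seal = 2*2 = 4.
Iteration 4: no further components; recursion stops.
Total rows emitted: 6.

6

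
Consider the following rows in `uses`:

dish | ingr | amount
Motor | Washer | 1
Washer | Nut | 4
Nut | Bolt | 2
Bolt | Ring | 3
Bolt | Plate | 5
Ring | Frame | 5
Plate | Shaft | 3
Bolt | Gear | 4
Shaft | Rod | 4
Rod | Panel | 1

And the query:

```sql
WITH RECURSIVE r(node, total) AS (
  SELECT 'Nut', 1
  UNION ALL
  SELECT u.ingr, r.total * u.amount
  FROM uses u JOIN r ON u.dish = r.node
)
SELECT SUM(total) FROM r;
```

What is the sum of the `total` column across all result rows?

327

Base: (Nut, total=1).
Iteration 1: components of {Nut} -> Bolt = 1*2 = 2.
Iteration 2: components of {Bolt} -> Gear = 2*4 = 8, Plate = 2*5 = 10, Ring = 2*3 = 6.
Iteration 3: components of {Gear,Plate,Ring} -> Frame = 6*5 = 30, Shaft = 10*3 = 30.
Iteration 4: components of {Frame,Shaft} -> Rod = 30*4 = 120.
Iteration 5: components of {Rod} -> Panel = 120*1 = 120.
Iteration 6: no further components; recursion stops.
SUM(total) = 1 + 2 + 6 + 10 + 8 + 30 + 30 + 120 + 120 = 327.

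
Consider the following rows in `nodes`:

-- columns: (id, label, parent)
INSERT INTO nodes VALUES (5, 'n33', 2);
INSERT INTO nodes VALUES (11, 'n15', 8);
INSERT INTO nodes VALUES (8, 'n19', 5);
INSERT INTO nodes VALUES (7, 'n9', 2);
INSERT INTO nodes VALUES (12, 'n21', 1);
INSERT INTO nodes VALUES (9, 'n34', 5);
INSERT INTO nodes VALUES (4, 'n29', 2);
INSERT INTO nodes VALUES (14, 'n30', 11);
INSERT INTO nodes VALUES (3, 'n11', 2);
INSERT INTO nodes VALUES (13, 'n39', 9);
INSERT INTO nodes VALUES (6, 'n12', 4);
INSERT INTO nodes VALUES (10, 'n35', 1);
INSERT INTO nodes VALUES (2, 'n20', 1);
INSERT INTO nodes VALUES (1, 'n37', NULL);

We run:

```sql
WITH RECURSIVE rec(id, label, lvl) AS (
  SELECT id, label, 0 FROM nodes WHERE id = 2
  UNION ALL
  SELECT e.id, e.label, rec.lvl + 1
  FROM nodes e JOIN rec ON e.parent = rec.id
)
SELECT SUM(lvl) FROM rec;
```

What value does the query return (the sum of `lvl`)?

Base: id=2 (n20) at lvl 0.
Iteration 1: rows with parent in {2} -> n11 (id 3, lvl 1), n29 (id 4, lvl 1), n33 (id 5, lvl 1), n9 (id 7, lvl 1).
Iteration 2: rows with parent in {3,4,5,7} -> n12 (id 6, lvl 2), n19 (id 8, lvl 2), n34 (id 9, lvl 2).
Iteration 3: rows with parent in {6,8,9} -> n15 (id 11, lvl 3), n39 (id 13, lvl 3).
Iteration 4: rows with parent in {11,13} -> n30 (id 14, lvl 4).
Iteration 5: no rows with parent in {14}; recursion stops.
SUM(lvl) = 0 + 1 + 1 + 1 + 1 + 2 + 2 + 2 + 3 + 3 + 4 = 20.

20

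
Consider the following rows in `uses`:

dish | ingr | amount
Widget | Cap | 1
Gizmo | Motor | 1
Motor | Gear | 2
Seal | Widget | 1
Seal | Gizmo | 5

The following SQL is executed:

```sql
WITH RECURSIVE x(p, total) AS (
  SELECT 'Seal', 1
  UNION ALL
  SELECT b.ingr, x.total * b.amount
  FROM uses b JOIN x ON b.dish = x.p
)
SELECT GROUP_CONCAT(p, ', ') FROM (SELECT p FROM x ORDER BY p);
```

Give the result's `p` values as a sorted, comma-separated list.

Cap, Gear, Gizmo, Motor, Seal, Widget

Base: (Seal, total=1).
Iteration 1: components of {Seal} -> Gizmo = 1*5 = 5, Widget = 1*1 = 1.
Iteration 2: components of {Gizmo,Widget} -> Cap = 1*1 = 1, Motor = 5*1 = 5.
Iteration 3: components of {Cap,Motor} -> Gear = 5*2 = 10.
Iteration 4: no further components; recursion stops.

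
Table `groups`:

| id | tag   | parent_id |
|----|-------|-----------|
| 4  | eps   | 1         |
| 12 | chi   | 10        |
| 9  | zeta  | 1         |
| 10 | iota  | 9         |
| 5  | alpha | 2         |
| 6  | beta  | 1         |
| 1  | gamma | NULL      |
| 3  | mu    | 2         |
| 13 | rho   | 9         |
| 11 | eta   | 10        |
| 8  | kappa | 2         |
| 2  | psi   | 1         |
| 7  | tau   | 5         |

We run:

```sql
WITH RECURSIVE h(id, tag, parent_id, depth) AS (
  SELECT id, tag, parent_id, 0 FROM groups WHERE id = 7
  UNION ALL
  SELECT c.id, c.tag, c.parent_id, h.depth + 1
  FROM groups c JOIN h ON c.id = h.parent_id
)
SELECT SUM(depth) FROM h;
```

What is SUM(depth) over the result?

6

Base: id=7 (tau), parent_id=5, depth 0.
Iteration 1: join on id=5 -> alpha (id 5, parent_id=2, depth 1).
Iteration 2: join on id=2 -> psi (id 2, parent_id=1, depth 2).
Iteration 3: join on id=1 -> gamma (id 1, parent_id=NULL, depth 3).
Iteration 4: parent_id is NULL; no match; recursion stops.
SUM(depth) = 0 + 1 + 2 + 3 = 6.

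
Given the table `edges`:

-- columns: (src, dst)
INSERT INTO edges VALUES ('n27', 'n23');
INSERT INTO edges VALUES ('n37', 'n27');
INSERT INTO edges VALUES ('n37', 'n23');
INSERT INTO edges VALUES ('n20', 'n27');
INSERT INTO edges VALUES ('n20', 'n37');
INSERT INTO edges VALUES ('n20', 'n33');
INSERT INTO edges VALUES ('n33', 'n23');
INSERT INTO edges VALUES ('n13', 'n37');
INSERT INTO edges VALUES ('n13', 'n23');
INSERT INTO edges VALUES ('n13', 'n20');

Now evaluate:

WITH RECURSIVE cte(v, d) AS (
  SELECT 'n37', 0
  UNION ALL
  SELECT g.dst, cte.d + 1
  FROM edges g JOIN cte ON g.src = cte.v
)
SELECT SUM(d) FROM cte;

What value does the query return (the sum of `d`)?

Base: (n37, d=0).
Iteration 1: edges from {n37} -> (n23, d=1), (n27, d=1).
Iteration 2: edges from {n23,n27} -> (n23, d=2).
Iteration 3: no outgoing edges from {n23}; recursion stops.
SUM(d) = 0 + 1 + 1 + 2 = 4.

4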